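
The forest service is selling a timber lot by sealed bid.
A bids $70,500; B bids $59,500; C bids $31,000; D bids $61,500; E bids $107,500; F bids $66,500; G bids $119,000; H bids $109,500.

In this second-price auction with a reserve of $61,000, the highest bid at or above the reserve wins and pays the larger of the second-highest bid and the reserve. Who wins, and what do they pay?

Second-price auction with a reserve of $61,000: the highest bid at or above the reserve wins and pays the larger of the second-highest bid and the reserve.
Bids ranked: 119,000 (G) > 109,500 (H) > 107,500 (E) > 70,500 (A) > 66,500 (F) > 61,500 (D) > …
Highest eligible bid: G at $119,000.
max(second-highest $109,500, reserve $61,000) = $109,500; the reserve does not bind.

G pays $109,500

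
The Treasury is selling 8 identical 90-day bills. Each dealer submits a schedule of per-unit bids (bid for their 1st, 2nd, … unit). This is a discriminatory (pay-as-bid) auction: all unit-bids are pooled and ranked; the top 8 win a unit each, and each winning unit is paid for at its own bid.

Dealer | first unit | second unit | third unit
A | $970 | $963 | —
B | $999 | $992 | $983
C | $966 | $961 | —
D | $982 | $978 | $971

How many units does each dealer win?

A 1, B 3, C 1, D 3

Merging the schedules and taking the best 8: 999 (B-1), 992 (B-2), 983 (B-3), 982 (D-1), 978 (D-2), 971 (D-3), 970 (A-1), 966 (C-1)
Next rejected bid: $963 (not a price — pay-as-bid).
Allocation: A 1, B 3, C 1, D 3.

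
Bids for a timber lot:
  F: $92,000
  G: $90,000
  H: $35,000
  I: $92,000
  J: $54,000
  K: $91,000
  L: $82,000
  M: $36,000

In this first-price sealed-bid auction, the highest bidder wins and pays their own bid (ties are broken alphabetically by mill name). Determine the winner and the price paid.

Sorting bids: 92,000 (F) > 92,000 (I) > 91,000 (K) > 90,000 (G) > 82,000 (L) > 54,000 (J) > …
F and I tie at $92,000; tie-break gives it to F.
First-price: F pays what they bid, $92,000.

F pays $92,000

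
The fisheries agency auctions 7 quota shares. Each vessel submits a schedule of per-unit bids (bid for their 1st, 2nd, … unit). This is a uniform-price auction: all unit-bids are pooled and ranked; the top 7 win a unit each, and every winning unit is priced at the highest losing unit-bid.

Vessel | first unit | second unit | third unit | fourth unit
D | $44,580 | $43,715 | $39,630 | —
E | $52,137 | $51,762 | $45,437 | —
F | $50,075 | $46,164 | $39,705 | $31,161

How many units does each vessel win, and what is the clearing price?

All unit-bids, highest first — top 7: 52,137 (E-1), 51,762 (E-2), 50,075 (F-1), 46,164 (F-2), 45,437 (E-3), 44,580 (D-1), 43,715 (D-2)
Highest rejected unit-bid = $39,705.
Allocation: D 2, E 3, F 2.

D 2, E 3, F 2; clearing price $39,705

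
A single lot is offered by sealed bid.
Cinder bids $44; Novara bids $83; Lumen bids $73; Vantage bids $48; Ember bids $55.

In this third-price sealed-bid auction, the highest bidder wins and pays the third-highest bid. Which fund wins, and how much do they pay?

Sorting bids: 83 (Novara) > 73 (Lumen) > 55 (Ember) > 48 (Vantage) > 44 (Cinder)
Novara is highest; pays the third-highest bid, $55.

Novara pays $55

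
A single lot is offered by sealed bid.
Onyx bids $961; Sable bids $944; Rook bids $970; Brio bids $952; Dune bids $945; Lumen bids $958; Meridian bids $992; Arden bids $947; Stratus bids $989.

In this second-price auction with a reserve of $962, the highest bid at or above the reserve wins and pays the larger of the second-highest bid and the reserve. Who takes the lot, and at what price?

Bids in order: 992 (Meridian) > 989 (Stratus) > 970 (Rook) > 961 (Onyx) > 958 (Lumen) > 952 (Brio) > …
Meridian has the top bid at or above the reserve ($992).
max(second-highest $989, reserve $962) = $989; the reserve does not bind.

Meridian pays $989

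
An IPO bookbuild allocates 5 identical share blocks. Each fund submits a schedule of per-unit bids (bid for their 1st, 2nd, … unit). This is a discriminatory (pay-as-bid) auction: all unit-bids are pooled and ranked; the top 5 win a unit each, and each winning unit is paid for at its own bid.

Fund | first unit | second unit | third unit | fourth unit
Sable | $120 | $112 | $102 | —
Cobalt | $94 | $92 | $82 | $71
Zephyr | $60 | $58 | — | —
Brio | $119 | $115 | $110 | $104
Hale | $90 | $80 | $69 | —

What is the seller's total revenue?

All unit-bids, highest first — top 5: 120 (Sable-1), 119 (Brio-1), 115 (Brio-2), 112 (Sable-2), 110 (Brio-3)
Next rejected bid: $104 (not a price — pay-as-bid).
Each winning unit pays its own bid.
Revenue = 120 + 119 + 115 + 112 + 110 = $576.

Total revenue: $576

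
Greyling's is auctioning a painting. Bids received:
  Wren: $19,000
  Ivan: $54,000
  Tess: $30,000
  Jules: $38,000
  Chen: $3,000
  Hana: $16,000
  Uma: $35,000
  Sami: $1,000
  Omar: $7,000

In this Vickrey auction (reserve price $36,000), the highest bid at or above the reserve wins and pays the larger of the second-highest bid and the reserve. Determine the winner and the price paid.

Bids in order: 54,000 (Ivan) > 38,000 (Jules) > 35,000 (Uma) > 30,000 (Tess) > 19,000 (Wren) > 16,000 (Hana) > …
Ivan has the top bid at or above the reserve ($54,000).
Second-highest bid $38,000 exceeds the reserve $36,000 → payment $38,000.

Ivan pays $38,000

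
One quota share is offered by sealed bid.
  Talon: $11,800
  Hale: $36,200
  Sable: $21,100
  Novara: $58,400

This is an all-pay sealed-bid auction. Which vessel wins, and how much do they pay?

Novara pays $58,400

All-pay sealed-bid auction: the highest bidder wins the item, but every bidder pays their own bid.
Bids in order: 58,400 (Novara) > 36,200 (Hale) > 21,100 (Sable) > 11,800 (Talon)
Novara wins with the top bid; all bids are sunk regardless.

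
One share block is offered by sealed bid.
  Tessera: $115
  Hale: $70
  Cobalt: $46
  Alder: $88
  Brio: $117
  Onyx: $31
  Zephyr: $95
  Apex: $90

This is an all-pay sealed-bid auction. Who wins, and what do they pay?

Brio pays $117

Bids ranked: 117 (Brio) > 115 (Tessera) > 95 (Zephyr) > 90 (Apex) > 88 (Alder) > 70 (Hale) > …
Brio wins with the top bid; all bids are sunk regardless.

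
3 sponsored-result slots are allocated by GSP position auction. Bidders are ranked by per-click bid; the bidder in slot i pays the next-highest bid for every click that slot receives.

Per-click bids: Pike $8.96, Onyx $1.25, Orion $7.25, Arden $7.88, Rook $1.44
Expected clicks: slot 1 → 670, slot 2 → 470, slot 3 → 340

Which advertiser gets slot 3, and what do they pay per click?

Per-click bids in order: $8.96 (Pike) > $7.88 (Arden) > $7.25 (Orion) > $1.44 (Rook) > …
Slot 3 goes to the third-ranked bidder, Orion, who pays the next bid down: $1.44/click.

Orion; $1.44 per click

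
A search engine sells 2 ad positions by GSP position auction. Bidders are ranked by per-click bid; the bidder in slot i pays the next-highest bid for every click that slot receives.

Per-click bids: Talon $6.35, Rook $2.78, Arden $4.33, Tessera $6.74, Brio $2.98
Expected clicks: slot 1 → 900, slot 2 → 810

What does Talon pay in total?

Talon pays $3507.30

Ranked by bid: $6.74 (Tessera) > $6.35 (Talon) > $4.33 (Arden) > …
Talon holds slot 2 → pays next bid $4.33 × 810 clicks = $3507.30.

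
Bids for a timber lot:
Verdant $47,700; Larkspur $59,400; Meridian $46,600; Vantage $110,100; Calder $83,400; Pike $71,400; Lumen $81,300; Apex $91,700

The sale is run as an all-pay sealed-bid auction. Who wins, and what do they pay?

Bids ranked: 110,100 (Vantage) > 91,700 (Apex) > 83,400 (Calder) > 81,300 (Lumen) > 71,400 (Pike) > 59,400 (Larkspur) > …
Vantage wins with the top bid; all bids are sunk regardless.

Vantage pays $110,100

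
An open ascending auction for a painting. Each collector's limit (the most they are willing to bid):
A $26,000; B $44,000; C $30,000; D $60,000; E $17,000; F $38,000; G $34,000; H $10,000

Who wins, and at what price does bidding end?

D wins at $44,000

Rule: the price rises until one bidder remains; the winner pays the price at which the last rival dropped out.
Limits ranked: 60,000 (D) > 44,000 (B) > 38,000 (F) > 34,000 (G) > 30,000 (C) > 26,000 (A) > …
B is the last rival to drop out, at $44,000; D remains and wins at that price.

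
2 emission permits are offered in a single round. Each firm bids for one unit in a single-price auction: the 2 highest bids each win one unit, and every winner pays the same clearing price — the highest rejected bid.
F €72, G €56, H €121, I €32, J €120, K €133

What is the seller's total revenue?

Bids ranked high→low: 133 (K), 121 (H), 120 (J), 72 (F), …
The 2 highest are K, H.
Highest unsuccessful bid: €120 → clearing price.
Total revenue = 2 × €120 = €240.

Total revenue: €240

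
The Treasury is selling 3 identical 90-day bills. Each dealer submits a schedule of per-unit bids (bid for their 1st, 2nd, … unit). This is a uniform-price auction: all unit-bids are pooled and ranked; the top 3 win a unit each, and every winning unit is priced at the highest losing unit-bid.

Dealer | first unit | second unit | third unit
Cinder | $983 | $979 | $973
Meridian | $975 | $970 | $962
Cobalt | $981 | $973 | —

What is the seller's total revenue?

All unit-bids, highest first — top 3: 983 (Cinder-1), 981 (Cobalt-1), 979 (Cinder-2)
First bid not allocated: $975.
Allocation: Cinder 2, Cobalt 1. Every unit priced at $975.
Revenue = 3 × 975 = $2,925.

Total revenue: $2,925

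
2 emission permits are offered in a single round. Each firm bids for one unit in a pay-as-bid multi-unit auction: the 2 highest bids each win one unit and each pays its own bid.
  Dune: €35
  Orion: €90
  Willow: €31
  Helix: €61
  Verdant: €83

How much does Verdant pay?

Verdant pays €83

Sorting: 90 (Orion), 83 (Verdant), 61 (Helix), 35 (Dune), …
Top 2: Orion, Verdant.
Verdant wins → own bid €83.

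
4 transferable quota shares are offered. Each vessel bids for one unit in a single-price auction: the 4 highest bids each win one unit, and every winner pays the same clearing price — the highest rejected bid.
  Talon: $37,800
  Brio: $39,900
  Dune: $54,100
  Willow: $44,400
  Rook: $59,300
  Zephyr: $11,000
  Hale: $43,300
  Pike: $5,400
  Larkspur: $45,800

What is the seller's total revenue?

Total revenue: $173,200

Bids ranked high→low: 59,300 (Rook), 54,100 (Dune), 45,800 (Larkspur), 44,400 (Willow), 43,300 (Hale), 39,900 (Brio), …
Top 4: Rook, Dune, Larkspur, Willow.
Highest unsuccessful bid: $43,300 → clearing price.
Total revenue = 4 × $43,300 = $173,200.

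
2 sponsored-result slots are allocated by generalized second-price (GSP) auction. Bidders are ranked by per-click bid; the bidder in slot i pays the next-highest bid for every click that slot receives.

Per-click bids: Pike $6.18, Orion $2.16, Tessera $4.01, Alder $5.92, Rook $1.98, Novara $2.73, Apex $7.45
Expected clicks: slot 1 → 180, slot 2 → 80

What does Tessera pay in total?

Tessera pays $0.00

Sorting advertisers: $7.45 (Apex) > $6.18 (Pike) > $5.92 (Alder) > …
Tessera ranks below slot 2 → no slot, pays nothing.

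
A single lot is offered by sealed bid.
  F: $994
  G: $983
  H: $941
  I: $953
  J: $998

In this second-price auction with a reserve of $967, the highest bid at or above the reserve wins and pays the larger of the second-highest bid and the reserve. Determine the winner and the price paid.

Bids in order: 998 (J) > 994 (F) > 983 (G) > 953 (I) > 941 (H)
J has the top bid at or above the reserve ($998).
Second-highest bid $994 exceeds the reserve $967 → payment $994.

J pays $994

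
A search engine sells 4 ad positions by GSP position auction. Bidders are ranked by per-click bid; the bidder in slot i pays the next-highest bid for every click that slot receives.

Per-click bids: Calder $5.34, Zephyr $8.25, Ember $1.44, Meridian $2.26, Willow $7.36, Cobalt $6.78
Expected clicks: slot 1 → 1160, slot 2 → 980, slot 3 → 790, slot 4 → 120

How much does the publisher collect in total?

Sorting advertisers: $8.25 (Zephyr) > $7.36 (Willow) > $6.78 (Cobalt) > $5.34 (Calder) > $2.26 (Meridian) > …
Slot 1: Zephyr pays $7.36 × 1160 = $8537.60
Slot 2: Willow pays $6.78 × 980 = $6644.40
Slot 3: Cobalt pays $5.34 × 790 = $4218.60
Slot 4: Calder pays $2.26 × 120 = $271.20
Total = $19671.80

Total revenue: $19671.80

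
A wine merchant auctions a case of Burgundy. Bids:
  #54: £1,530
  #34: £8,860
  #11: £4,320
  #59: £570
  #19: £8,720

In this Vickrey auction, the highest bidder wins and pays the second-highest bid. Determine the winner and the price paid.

#34 pays £8,720

Vickrey auction: the highest bidder wins and pays the second-highest bid.
Sorting bids: 8,860 (#34) > 8,720 (#19) > 4,320 (#11) > 1,530 (#54) > 570 (#59)
#34 is highest; pays the second-highest bid, £8,720.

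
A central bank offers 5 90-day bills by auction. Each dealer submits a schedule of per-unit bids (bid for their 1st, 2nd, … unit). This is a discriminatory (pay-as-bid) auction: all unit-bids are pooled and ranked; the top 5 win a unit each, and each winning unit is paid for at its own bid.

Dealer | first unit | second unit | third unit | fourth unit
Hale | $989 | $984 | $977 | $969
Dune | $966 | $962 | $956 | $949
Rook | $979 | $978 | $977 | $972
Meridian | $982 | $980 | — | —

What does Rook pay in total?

Merging the schedules and taking the best 5: 989 (Hale-1), 984 (Hale-2), 982 (Meridian-1), 980 (Meridian-2), 979 (Rook-1)
Next rejected bid: $978 (not a price — pay-as-bid).
Rook's winning unit-bids: 979 = $979.

Rook pays $979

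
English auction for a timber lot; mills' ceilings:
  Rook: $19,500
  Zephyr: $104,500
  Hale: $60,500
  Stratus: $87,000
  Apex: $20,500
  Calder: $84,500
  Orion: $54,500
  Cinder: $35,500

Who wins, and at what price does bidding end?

Limits in order: 104,500 (Zephyr) > 87,000 (Stratus) > 84,500 (Calder) > 60,500 (Hale) > 54,500 (Orion) > 35,500 (Cinder) > …
Stratus is the last rival to drop out, at $87,000; Zephyr remains and wins at that price.

Zephyr wins at $87,000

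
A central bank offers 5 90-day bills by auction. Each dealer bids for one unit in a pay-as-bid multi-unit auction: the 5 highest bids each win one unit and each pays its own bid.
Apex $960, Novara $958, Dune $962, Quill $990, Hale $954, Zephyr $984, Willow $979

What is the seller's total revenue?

Sorting: 990 (Quill), 984 (Zephyr), 979 (Willow), 962 (Dune), 960 (Apex), 958 (Novara), 954 (Hale)
The 5 highest are Quill, Zephyr, Willow, Dune, Apex.
Total revenue = 990 + 984 + 979 + 962 + 960 = $4,875.

Total revenue: $4,875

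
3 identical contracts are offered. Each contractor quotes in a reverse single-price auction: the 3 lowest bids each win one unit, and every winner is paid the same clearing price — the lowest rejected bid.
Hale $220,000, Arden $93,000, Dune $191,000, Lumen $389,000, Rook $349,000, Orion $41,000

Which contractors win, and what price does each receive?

Bids ranked low→high: 41,000 (Orion), 93,000 (Arden), 191,000 (Dune), 220,000 (Hale), 349,000 (Rook), …
Winners (3 units): Orion, Arden, Dune.
First losing bid is Hale's $220,000, which sets the uniform price.

Orion, Arden, Dune; each is paid $220,000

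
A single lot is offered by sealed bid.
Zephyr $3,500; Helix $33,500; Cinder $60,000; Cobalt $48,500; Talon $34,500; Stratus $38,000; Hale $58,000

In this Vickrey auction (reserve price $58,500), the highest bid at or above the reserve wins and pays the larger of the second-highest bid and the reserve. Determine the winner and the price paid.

Sorting bids: 60,000 (Cinder) > 58,000 (Hale) > 48,500 (Cobalt) > 38,000 (Stratus) > 34,500 (Talon) > 33,500 (Helix) > …
Highest eligible bid: Cinder at $60,000.
max(second-highest $58,000, reserve $58,500) = $58,500.

Cinder pays $58,500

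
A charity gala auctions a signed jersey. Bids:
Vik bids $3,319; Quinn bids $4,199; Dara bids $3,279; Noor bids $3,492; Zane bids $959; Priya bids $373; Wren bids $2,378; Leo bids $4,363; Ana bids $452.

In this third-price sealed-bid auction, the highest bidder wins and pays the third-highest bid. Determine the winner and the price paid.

Bids ranked: 4,363 (Leo) > 4,199 (Quinn) > 3,492 (Noor) > 3,319 (Vik) > 3,279 (Dara) > 2,378 (Wren) > …
Leo wins; payment is bid #3 in the ranking = $3,492.

Leo pays $3,492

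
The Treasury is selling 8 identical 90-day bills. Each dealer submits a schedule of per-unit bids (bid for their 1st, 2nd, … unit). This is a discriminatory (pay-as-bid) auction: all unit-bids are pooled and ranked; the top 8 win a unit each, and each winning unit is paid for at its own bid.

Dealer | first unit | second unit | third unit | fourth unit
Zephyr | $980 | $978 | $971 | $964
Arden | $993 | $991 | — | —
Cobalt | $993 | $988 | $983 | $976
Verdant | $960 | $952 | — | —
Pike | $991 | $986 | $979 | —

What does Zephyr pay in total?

Merging the schedules and taking the best 8: 993 (Arden-1), 993 (Cobalt-1), 991 (Arden-2), 991 (Pike-1), 988 (Cobalt-2), 986 (Pike-2), 983 (Cobalt-3), 980 (Zephyr-1)
Next rejected bid: $979 (not a price — pay-as-bid).
Zephyr's winning unit-bids: 980 = $980.

Zephyr pays $980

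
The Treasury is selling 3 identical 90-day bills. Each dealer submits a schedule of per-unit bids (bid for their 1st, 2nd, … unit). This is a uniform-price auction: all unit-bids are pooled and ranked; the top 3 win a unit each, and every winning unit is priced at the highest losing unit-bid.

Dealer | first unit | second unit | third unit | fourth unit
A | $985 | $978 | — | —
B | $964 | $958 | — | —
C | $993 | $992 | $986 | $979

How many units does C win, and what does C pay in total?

C: 3 units, pays $2,955

All unit-bids, highest first — top 3: 993 (C-1), 992 (C-2), 986 (C-3)
The (k+1)-th unit-bid is $985.
C wins 3 unit(s) at $985 each.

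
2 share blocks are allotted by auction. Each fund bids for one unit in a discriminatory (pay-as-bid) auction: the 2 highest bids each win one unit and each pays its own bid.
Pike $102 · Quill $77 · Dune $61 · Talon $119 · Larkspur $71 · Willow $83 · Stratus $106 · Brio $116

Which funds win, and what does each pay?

Talon $119, Brio $116

Bids ranked high→low: 119 (Talon), 116 (Brio), 106 (Stratus), 102 (Pike), …
Winners (2 units): Talon, Brio.
Each winner pays its own bid: Talon $119, Brio $116.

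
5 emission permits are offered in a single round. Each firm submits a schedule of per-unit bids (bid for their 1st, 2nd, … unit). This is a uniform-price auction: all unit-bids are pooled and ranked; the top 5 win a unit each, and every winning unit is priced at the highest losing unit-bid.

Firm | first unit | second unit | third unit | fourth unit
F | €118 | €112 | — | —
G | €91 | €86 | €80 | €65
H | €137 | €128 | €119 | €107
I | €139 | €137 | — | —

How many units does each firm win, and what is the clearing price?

All unit-bids, highest first — top 5: 139 (I-1), 137 (H-1), 137 (I-2), 128 (H-2), 119 (H-3)
Highest rejected unit-bid = €118.
Allocation: H 3, I 2.

H 3, I 2; clearing price €118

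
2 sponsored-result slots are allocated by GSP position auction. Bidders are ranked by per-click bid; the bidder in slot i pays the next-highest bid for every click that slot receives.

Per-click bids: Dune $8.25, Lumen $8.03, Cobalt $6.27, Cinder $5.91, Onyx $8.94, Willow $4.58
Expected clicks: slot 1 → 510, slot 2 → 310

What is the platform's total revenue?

Total revenue: $6696.80

Per-click bids in order: $8.94 (Onyx) > $8.25 (Dune) > $8.03 (Lumen) > …
Slot 1: Onyx pays $8.25 × 510 = $4207.50
Slot 2: Dune pays $8.03 × 310 = $2489.30
Total = $6696.80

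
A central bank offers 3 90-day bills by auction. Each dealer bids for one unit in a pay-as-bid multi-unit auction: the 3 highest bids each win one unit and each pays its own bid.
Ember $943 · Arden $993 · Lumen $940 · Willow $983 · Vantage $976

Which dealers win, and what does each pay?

Sorting: 993 (Arden), 983 (Willow), 976 (Vantage), 943 (Ember), 940 (Lumen)
Winners (3 units): Arden, Willow, Vantage.
Each winner pays its own bid: Arden $993, Willow $983, Vantage $976.

Arden $993, Willow $983, Vantage $976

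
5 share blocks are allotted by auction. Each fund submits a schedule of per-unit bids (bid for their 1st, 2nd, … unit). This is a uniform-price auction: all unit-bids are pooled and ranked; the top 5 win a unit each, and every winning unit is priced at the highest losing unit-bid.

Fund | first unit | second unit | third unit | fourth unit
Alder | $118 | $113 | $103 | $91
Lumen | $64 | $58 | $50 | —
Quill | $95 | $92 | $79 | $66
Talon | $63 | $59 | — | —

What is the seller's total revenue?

Total revenue: $455

All unit-bids, highest first — top 5: 118 (Alder-1), 113 (Alder-2), 103 (Alder-3), 95 (Quill-1), 92 (Quill-2)
The (k+1)-th unit-bid is $91.
Allocation: Alder 3, Quill 2. Every unit priced at $91.
Revenue = 5 × 91 = $455.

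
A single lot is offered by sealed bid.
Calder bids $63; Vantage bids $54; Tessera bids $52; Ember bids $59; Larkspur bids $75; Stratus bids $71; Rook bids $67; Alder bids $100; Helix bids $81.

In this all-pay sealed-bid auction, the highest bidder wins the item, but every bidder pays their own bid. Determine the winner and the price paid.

Alder pays $100

Sorting bids: 100 (Alder) > 81 (Helix) > 75 (Larkspur) > 71 (Stratus) > 67 (Rook) > 63 (Calder) > …
Alder is highest and takes the item; every bidder forfeits their bid.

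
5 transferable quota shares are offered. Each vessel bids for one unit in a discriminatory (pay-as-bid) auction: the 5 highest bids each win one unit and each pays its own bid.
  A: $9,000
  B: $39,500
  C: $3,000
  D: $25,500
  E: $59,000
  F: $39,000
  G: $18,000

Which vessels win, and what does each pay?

Bids ranked high→low: 59,000 (E), 39,500 (B), 39,000 (F), 25,500 (D), 18,000 (G), 9,000 (A), 3,000 (C)
Winners (5 units): E, B, F, D, G.
Each winner pays its own bid: E $59,000, B $39,500, F $39,000, D $25,500, G $18,000.

E $59,000, B $39,500, F $39,000, D $25,500, G $18,000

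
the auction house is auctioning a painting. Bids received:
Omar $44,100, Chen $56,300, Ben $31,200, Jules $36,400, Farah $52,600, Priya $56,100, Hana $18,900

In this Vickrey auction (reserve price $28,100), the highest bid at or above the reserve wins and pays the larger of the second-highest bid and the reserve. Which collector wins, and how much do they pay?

Chen pays $56,100

Bids in order: 56,300 (Chen) > 56,100 (Priya) > 52,600 (Farah) > 44,100 (Omar) > 36,400 (Jules) > 31,200 (Ben) > …
Highest eligible bid: Chen at $56,300.
max(second-highest $56,100, reserve $28,100) = $56,100; the reserve does not bind.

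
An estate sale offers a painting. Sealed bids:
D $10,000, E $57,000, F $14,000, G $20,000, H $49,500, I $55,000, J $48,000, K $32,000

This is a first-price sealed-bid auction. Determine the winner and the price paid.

Rule: the highest bidder wins and pays their own bid.
Sorting bids: 57,000 (E) > 55,000 (I) > 49,500 (H) > 48,000 (J) > 32,000 (K) > 20,000 (G) > …
First-price: E pays what they bid, $57,000.

E pays $57,000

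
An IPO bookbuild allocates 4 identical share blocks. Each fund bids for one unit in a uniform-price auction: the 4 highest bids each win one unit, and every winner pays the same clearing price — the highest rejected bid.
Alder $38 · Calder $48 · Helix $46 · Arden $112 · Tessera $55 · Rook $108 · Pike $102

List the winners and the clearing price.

Arden, Rook, Pike, Tessera; each pays $48

Sorting: 112 (Arden), 108 (Rook), 102 (Pike), 55 (Tessera), 48 (Calder), 46 (Helix), …
The 4 highest are Arden, Rook, Pike, Tessera.
Highest unsuccessful bid: $48 → clearing price.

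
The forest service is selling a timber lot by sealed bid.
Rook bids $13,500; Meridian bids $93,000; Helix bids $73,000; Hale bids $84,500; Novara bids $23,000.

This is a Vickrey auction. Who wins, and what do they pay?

Meridian pays $84,500

Sorting bids: 93,000 (Meridian) > 84,500 (Hale) > 73,000 (Helix) > 23,000 (Novara) > 13,500 (Rook)
Meridian is highest; pays the second-highest bid, $84,500.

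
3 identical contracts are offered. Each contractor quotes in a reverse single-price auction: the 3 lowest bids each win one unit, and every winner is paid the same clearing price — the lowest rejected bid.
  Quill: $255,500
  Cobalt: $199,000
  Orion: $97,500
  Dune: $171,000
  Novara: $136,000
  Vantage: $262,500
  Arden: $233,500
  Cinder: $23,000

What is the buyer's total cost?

Total cost: $513,000

Bids ranked low→high: 23,000 (Cinder), 97,500 (Orion), 136,000 (Novara), 171,000 (Dune), 199,000 (Cobalt), …
The 3 lowest are Cinder, Orion, Novara.
First losing bid is Dune's $171,000, which sets the uniform price.
Total cost = 3 × $171,000 = $513,000.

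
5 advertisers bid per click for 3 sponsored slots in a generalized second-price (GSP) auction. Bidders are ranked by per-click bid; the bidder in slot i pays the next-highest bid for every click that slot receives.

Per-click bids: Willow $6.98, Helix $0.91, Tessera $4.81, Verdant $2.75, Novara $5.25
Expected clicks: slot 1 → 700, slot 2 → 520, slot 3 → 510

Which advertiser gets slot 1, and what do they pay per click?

Per-click bids in order: $6.98 (Willow) > $5.25 (Novara) > $4.81 (Tessera) > $2.75 (Verdant) > …
Slot 1 goes to the first-ranked bidder, Willow, who pays the next bid down: $5.25/click.

Willow; $5.25 per click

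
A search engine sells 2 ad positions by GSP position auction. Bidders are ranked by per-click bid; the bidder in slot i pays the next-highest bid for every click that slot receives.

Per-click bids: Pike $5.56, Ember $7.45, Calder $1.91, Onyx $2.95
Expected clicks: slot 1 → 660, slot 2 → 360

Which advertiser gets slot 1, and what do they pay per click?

Ranked by bid: $7.45 (Ember) > $5.56 (Pike) > $2.95 (Onyx) > …
Slot 1 goes to the first-ranked bidder, Ember, who pays the next bid down: $5.56/click.

Ember; $5.56 per click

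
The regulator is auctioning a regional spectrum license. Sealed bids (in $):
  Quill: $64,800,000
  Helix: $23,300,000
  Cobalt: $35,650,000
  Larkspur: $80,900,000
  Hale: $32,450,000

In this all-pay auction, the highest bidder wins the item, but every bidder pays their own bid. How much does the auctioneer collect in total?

Bids in order: 80,900,000 (Larkspur) > 64,800,000 (Quill) > 35,650,000 (Cobalt) > 32,450,000 (Hale) > 23,300,000 (Helix)
Larkspur wins with the top bid; all bids are sunk regardless.
Every bidder forfeits their bid regardless of winning.
Revenue = 64,800,000 + 23,300,000 + 35,650,000 + 80,900,000 + 32,450,000 = $237,100,000.

Total revenue: $237,100,000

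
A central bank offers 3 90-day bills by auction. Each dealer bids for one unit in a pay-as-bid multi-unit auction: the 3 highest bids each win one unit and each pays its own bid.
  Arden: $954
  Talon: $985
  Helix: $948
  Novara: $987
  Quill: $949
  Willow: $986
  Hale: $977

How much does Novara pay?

Ordering the bids: 987 (Novara), 986 (Willow), 985 (Talon), 977 (Hale), 954 (Arden), …
Top 3: Novara, Willow, Talon.
Novara wins → own bid $987.

Novara pays $987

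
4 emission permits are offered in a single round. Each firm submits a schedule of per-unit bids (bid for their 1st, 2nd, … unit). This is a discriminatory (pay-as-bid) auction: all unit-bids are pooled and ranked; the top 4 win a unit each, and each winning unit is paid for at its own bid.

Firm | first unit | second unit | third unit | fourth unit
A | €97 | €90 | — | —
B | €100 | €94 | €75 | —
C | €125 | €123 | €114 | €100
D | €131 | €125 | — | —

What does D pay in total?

D pays €256

Merging the schedules and taking the best 4: 131 (D-1), 125 (C-1), 125 (D-2), 123 (C-2)
Next rejected bid: €114 (not a price — pay-as-bid).
D's winning unit-bids: 131 + 125 = €256.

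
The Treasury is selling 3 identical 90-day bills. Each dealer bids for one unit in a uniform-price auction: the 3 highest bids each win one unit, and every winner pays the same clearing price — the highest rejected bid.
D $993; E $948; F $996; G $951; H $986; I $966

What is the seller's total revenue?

Bids ranked high→low: 996 (F), 993 (D), 986 (H), 966 (I), 951 (G), …
The 3 highest are F, D, H.
Highest unsuccessful bid: $966 → clearing price.
Total revenue = 3 × $966 = $2,898.

Total revenue: $2,898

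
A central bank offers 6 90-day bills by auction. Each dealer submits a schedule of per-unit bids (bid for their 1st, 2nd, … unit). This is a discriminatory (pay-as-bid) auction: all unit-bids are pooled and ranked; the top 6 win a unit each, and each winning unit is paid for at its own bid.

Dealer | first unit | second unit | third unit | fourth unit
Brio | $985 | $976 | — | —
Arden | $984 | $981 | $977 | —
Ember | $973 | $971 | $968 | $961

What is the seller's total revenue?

Total revenue: $5,876

All unit-bids, highest first — top 6: 985 (Brio-1), 984 (Arden-1), 981 (Arden-2), 977 (Arden-3), 976 (Brio-2), 973 (Ember-1)
Next rejected bid: $971 (not a price — pay-as-bid).
Each winning unit pays its own bid.
Revenue = 985 + 984 + 981 + 977 + 976 + 973 = $5,876.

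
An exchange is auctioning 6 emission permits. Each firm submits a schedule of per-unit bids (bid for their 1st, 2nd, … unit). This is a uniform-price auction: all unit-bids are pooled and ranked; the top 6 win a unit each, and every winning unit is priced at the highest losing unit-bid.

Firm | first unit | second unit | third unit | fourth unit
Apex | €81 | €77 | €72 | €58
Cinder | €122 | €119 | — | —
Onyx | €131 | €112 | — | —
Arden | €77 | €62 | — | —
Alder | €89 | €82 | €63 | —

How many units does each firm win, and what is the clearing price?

Alder 2, Cinder 2, Onyx 2; clearing price €81

Pooled unit-bids ranked (top 6): 131 (Onyx-1), 122 (Cinder-1), 119 (Cinder-2), 112 (Onyx-2), 89 (Alder-1), 82 (Alder-2)
The (k+1)-th unit-bid is €81.
Allocation: Alder 2, Cinder 2, Onyx 2.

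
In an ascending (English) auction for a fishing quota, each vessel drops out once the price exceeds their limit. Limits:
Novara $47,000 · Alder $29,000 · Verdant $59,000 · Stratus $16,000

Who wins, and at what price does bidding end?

Verdant wins at $47,000

Rule: the price rises until one bidder remains; the winner pays the price at which the last rival dropped out.
Limits in order: 59,000 (Verdant) > 47,000 (Novara) > 29,000 (Alder) > 16,000 (Stratus)
Bidding ends when Novara exits at $47,000; Verdant takes it.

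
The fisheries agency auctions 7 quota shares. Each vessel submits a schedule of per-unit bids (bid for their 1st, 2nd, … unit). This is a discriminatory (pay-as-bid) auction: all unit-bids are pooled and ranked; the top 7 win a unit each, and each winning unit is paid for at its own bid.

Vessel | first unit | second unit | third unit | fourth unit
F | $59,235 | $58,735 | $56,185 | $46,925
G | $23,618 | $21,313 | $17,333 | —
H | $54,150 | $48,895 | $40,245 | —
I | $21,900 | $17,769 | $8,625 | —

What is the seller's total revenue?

Total revenue: $364,370

Pooled unit-bids ranked (top 7): 59,235 (F-1), 58,735 (F-2), 56,185 (F-3), 54,150 (H-1), 48,895 (H-2), 46,925 (F-4), 40,245 (H-3)
Next rejected bid: $23,618 (not a price — pay-as-bid).
Each winning unit pays its own bid.
Revenue = 59,235 + 58,735 + 56,185 + 54,150 + 48,895 + 46,925 + 40,245 = $364,370.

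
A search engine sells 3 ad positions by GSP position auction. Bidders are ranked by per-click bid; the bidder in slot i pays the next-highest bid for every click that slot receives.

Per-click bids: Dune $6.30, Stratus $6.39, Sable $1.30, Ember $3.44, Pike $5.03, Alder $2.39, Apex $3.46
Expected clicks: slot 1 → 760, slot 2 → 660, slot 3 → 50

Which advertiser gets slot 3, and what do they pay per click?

Ranked by bid: $6.39 (Stratus) > $6.30 (Dune) > $5.03 (Pike) > $3.46 (Apex) > …
Slot 3 goes to the third-ranked bidder, Pike, who pays the next bid down: $3.46/click.

Pike; $3.46 per click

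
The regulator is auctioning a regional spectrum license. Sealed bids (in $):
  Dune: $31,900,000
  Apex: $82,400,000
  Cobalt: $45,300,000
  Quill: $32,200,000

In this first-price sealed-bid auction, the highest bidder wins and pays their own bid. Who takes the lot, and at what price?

First-price sealed-bid auction: the highest bidder wins and pays their own bid.
Bids ranked: 82,400,000 (Apex) > 45,300,000 (Cobalt) > 32,200,000 (Quill) > 31,900,000 (Dune)
First-price: Apex pays what they bid, $82,400,000.

Apex pays $82,400,000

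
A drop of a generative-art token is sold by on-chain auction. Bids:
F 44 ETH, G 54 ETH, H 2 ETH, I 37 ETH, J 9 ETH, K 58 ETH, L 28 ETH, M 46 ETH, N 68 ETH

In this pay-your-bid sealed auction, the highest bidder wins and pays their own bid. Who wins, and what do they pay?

Pay-your-bid sealed auction: the highest bidder wins and pays their own bid.
Bids in order: 68 (N) > 58 (K) > 54 (G) > 46 (M) > 44 (F) > 37 (I) > …
First-price: N pays what they bid, 68 ETH.

N pays 68 ETH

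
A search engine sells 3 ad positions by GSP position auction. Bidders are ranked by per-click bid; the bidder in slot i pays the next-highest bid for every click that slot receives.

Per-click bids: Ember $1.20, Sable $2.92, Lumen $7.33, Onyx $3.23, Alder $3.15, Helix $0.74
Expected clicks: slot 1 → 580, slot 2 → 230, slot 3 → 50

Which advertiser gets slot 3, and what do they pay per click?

Alder; $2.92 per click

Ranked by bid: $7.33 (Lumen) > $3.23 (Onyx) > $3.15 (Alder) > $2.92 (Sable) > …
Slot 3 goes to the third-ranked bidder, Alder, who pays the next bid down: $2.92/click.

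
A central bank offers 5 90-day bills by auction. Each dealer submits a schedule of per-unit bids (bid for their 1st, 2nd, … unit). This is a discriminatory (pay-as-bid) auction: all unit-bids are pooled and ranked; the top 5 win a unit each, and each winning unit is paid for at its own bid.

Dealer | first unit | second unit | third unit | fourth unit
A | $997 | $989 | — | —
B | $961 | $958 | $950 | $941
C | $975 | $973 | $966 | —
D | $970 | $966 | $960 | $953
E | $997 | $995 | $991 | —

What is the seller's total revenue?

Merging the schedules and taking the best 5: 997 (A-1), 997 (E-1), 995 (E-2), 991 (E-3), 989 (A-2)
Next rejected bid: $975 (not a price — pay-as-bid).
Each winning unit pays its own bid.
Revenue = 997 + 997 + 995 + 991 + 989 = $4,969.

Total revenue: $4,969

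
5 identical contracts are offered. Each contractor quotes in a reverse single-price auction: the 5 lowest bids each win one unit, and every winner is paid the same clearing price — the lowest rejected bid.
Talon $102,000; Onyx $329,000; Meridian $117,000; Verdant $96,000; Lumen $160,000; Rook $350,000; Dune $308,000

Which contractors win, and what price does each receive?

Ordering the bids: 96,000 (Verdant), 102,000 (Talon), 117,000 (Meridian), 160,000 (Lumen), 308,000 (Dune), 329,000 (Onyx), 350,000 (Rook)
Lowest 5: Verdant, Talon, Meridian, Lumen, Dune.
Lowest unsuccessful bid: $329,000 → clearing price.

Verdant, Talon, Meridian, Lumen, Dune; each is paid $329,000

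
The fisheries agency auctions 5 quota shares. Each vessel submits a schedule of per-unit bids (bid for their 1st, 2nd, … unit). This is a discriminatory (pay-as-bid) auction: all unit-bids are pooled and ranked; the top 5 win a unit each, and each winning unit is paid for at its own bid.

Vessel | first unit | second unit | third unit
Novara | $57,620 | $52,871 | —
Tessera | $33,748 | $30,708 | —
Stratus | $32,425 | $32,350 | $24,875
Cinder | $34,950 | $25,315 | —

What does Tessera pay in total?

Tessera pays $33,748

All unit-bids, highest first — top 5: 57,620 (Novara-1), 52,871 (Novara-2), 34,950 (Cinder-1), 33,748 (Tessera-1), 32,425 (Stratus-1)
Next rejected bid: $32,350 (not a price — pay-as-bid).
Tessera's winning unit-bids: 33,748 = $33,748.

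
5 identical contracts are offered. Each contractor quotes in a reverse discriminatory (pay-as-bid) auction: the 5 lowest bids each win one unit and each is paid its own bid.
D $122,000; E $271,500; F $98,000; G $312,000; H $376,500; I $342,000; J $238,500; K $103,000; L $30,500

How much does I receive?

I is paid $0

Ordering the bids: 30,500 (L), 98,000 (F), 103,000 (K), 122,000 (D), 238,500 (J), 271,500 (E), 312,000 (G), …
Lowest 5: L, F, K, D, J.
I does not win → $0.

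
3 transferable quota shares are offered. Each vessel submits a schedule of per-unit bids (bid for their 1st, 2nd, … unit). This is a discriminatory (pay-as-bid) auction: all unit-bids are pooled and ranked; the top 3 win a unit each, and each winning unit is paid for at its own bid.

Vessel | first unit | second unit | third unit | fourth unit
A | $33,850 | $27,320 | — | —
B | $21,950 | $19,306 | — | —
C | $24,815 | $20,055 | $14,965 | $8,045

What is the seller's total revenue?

Total revenue: $85,985

Pooled unit-bids ranked (top 3): 33,850 (A-1), 27,320 (A-2), 24,815 (C-1)
Next rejected bid: $21,950 (not a price — pay-as-bid).
Each winning unit pays its own bid.
Revenue = 33,850 + 27,320 + 24,815 = $85,985.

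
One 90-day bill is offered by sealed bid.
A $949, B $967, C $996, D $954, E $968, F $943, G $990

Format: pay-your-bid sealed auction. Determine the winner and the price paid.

C pays $996

Rule: the highest bidder wins and pays their own bid.
Bids ranked: 996 (C) > 990 (G) > 968 (E) > 967 (B) > 954 (D) > 949 (A) > …
C has the highest bid and pays exactly that: $996.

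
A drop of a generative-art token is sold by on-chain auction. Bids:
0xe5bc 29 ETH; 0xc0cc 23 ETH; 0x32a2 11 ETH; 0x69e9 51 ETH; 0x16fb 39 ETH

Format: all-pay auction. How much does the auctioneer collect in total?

All-pay auction: the highest bidder wins the item, but every bidder pays their own bid.
Sorting bids: 51 (0x69e9) > 39 (0x16fb) > 29 (0xe5bc) > 23 (0xc0cc) > 11 (0x32a2)
Every bidder forfeits their bid regardless of winning.
Revenue = 29 + 23 + 11 + 51 + 39 = 153 ETH.

Total revenue: 153 ETH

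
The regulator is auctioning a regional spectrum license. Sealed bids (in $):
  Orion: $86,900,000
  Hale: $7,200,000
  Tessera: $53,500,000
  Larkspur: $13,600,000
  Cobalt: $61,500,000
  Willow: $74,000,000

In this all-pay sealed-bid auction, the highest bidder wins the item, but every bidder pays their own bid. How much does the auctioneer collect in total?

Bids ranked: 86,900,000 (Orion) > 74,000,000 (Willow) > 61,500,000 (Cobalt) > 53,500,000 (Tessera) > 13,600,000 (Larkspur) > 7,200,000 (Hale)
Orion wins with the top bid; all bids are sunk regardless.
Every bidder forfeits their bid regardless of winning.
Revenue = 86,900,000 + 7,200,000 + 53,500,000 + 13,600,000 + 61,500,000 + 74,000,000 = $296,700,000.

Total revenue: $296,700,000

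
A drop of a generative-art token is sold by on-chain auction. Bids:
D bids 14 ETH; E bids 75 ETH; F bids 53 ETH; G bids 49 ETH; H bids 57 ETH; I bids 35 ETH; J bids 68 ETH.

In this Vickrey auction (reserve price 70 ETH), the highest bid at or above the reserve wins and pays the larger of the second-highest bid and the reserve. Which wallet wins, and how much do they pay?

Bids in order: 75 (E) > 68 (J) > 57 (H) > 53 (F) > 49 (G) > 35 (I) > …
E has the top bid at or above the reserve (75 ETH).
max(second-highest 68 ETH, reserve 70 ETH) = 70 ETH.

E pays 70 ETH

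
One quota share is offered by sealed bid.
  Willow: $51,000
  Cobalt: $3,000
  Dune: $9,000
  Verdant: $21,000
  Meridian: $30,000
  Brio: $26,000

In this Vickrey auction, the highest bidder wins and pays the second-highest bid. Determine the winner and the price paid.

Willow pays $30,000

Bids ranked: 51,000 (Willow) > 30,000 (Meridian) > 26,000 (Brio) > 21,000 (Verdant) > 9,000 (Dune) > 3,000 (Cobalt)
Second-price: Willow pays Meridian's bid of $30,000.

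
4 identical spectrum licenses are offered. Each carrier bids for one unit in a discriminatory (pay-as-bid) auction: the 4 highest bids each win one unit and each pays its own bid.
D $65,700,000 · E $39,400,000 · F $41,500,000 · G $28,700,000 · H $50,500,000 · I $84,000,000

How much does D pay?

D pays $65,700,000

Sorting: 84,000,000 (I), 65,700,000 (D), 50,500,000 (H), 41,500,000 (F), 39,400,000 (E), 28,700,000 (G)
The 4 highest are I, D, H, F.
D wins → own bid $65,700,000.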